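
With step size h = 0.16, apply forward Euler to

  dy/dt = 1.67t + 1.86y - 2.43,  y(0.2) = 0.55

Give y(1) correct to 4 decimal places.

-0.4205

Euler: y_{n+1} = y_n + h·f(t_n, y_n).
t=0.200000, y=0.550000: f=-1.073000 → y ← 0.550000 + 0.16·(-1.073000) = 0.378320
t=0.360000, y=0.378320: f=-1.125125 → y ← 0.378320 + 0.16·(-1.125125) = 0.198300
t=0.520000, y=0.198300: f=-1.192762 → y ← 0.198300 + 0.16·(-1.192762) = 0.007458
t=0.680000, y=0.007458: f=-1.280528 → y ← 0.007458 + 0.16·(-1.280528) = -0.197426
t=0.840000, y=-0.197426: f=-1.394413 → y ← -0.197426 + 0.16·(-1.394413) = -0.420532
y(1) ≈ -0.4205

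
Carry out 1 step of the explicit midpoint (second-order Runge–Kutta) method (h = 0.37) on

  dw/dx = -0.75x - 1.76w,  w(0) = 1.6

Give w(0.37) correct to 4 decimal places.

0.8460

Midpoint: k1 = f(x_n, w_n); k2 = f(x_n + h/2, w_n + (h/2)·k1); w_{n+1} = w_n + h·k2.
x=0.000000, w=1.600000:
  k1 = f(0.000000, 1.600000) = -2.816000
  k2 = f(0.185000, 1.079040) = -2.037860
  w ← 1.600000 + 0.37·(-2.037860) = 0.845992
w(0.37) ≈ 0.8460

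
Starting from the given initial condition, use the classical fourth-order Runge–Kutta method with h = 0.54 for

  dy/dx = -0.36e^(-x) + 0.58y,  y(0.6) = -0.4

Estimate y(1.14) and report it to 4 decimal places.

-0.6453

RK4: k1 = f(x_n, y_n); k2 = f(x_n + h/2, y_n + (h/2)·k1); k3 = f(x_n + h/2, y_n + (h/2)·k2); k4 = f(x_n + h, y_n + h·k3); y_{n+1} = y_n + (h/6)·(k1 + 2k2 + 2k3 + k4).
x=0.600000, y=-0.400000:
  k1 = f(0.600000, -0.400000) = -0.429572
  k2 = f(0.870000, -0.515984) = -0.450094
  k3 = f(0.870000, -0.521525) = -0.453307
  k4 = f(1.140000, -0.644786) = -0.489111
  y ← -0.400000 + (0.54/6)·(k1 + 2k2 + 2k3 + k4) = -0.645294
y(1.14) ≈ -0.6453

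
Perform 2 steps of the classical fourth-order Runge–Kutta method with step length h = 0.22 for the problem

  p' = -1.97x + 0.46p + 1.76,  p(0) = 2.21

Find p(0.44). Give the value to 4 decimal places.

3.3599

RK4: k1 = f(x_n, p_n); k2 = f(x_n + h/2, p_n + (h/2)·k1); k3 = f(x_n + h/2, p_n + (h/2)·k2); k4 = f(x_n + h, p_n + h·k3); p_{n+1} = p_n + (h/6)·(k1 + 2k2 + 2k3 + k4).
x=0.000000, p=2.210000:
  k1 = f(0.000000, 2.210000) = 2.776600
  k2 = f(0.110000, 2.515426) = 2.700396
  k3 = f(0.110000, 2.507044) = 2.696540
  k4 = f(0.220000, 2.803239) = 2.616090
  p ← 2.210000 + (0.22/6)·(k1 + 2k2 + 2k3 + k4) = 2.803507
x=0.220000, p=2.803507:
  k1 = f(0.220000, 2.803507) = 2.616213
  k2 = f(0.330000, 3.091291) = 2.531894
  k3 = f(0.330000, 3.082016) = 2.527627
  k4 = f(0.440000, 3.359585) = 2.438609
  p ← 2.803507 + (0.22/6)·(k1 + 2k2 + 2k3 + k4) = 3.359882
p(0.44) ≈ 3.3599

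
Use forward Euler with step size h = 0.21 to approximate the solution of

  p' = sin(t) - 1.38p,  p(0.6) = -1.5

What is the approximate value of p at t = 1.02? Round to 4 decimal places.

Euler: p_{n+1} = p_n + h·f(t_n, p_n).
t=0.600000, p=-1.500000: f=2.634642 → p ← -1.500000 + 0.21·2.634642 = -0.946725
t=0.810000, p=-0.946725: f=2.030768 → p ← -0.946725 + 0.21·2.030768 = -0.520264
p(1.02) ≈ -0.5203

-0.5203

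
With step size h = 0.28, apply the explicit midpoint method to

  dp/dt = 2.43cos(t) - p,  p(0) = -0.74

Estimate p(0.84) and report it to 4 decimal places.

Midpoint: k1 = f(t_n, p_n); k2 = f(t_n + h/2, p_n + (h/2)·k1); p_{n+1} = p_n + h·k2.
t=0.000000, p=-0.740000:
  k1 = f(0.000000, -0.740000) = 3.170000
  k2 = f(0.140000, -0.296200) = 2.702425
  p ← -0.740000 + 0.28·2.702425 = 0.016679
t=0.280000, p=0.016679:
  k1 = f(0.280000, 0.016679) = 2.318686
  k2 = f(0.420000, 0.341295) = 1.877511
  p ← 0.016679 + 0.28·1.877511 = 0.542382
t=0.560000, p=0.542382:
  k1 = f(0.560000, 0.542382) = 1.516448
  k2 = f(0.700000, 0.754685) = 1.103882
  p ← 0.542382 + 0.28·1.103882 = 0.851469
p(0.84) ≈ 0.8515

0.8515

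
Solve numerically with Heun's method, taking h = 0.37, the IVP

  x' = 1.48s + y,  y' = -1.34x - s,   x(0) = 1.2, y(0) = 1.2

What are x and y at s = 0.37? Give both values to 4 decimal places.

Heun on (x,y): k1 = f(s_n, state_n); k2 = f(s_n + h, state_n + h·k1); state_{n+1} = state_n + (h/2)·(k1 + k2).
0.000000: (1.200000, 1.200000)
  k1 = (1.200000, -1.608000)
  predictor → (1.644000, 0.605040)
  k2 = (1.152640, -2.572960)
  → (1.635238, 0.426522)
(x(0.37), y(0.37)) ≈ (1.6352, 0.4265)

1.6352, 0.4265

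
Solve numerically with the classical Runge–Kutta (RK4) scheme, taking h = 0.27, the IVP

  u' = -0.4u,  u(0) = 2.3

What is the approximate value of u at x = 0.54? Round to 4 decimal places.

1.8532

RK4: k1 = f(x_n, u_n); k2 = f(x_n + h/2, u_n + (h/2)·k1); k3 = f(x_n + h/2, u_n + (h/2)·k2); k4 = f(x_n + h, u_n + h·k3); u_{n+1} = u_n + (h/6)·(k1 + 2k2 + 2k3 + k4).
x=0.000000, u=2.300000:
  k1 = f(0.000000, 2.300000) = -0.920000
  k2 = f(0.135000, 2.175800) = -0.870320
  k3 = f(0.135000, 2.182507) = -0.873003
  k4 = f(0.270000, 2.064289) = -0.825716
  u ← 2.300000 + (0.27/6)·(k1 + 2k2 + 2k3 + k4) = 2.064544
x=0.270000, u=2.064544:
  k1 = f(0.270000, 2.064544) = -0.825817
  k2 = f(0.405000, 1.953058) = -0.781223
  k3 = f(0.405000, 1.959079) = -0.783631
  k4 = f(0.540000, 1.852963) = -0.741185
  u ← 2.064544 + (0.27/6)·(k1 + 2k2 + 2k3 + k4) = 1.853192
u(0.54) ≈ 1.8532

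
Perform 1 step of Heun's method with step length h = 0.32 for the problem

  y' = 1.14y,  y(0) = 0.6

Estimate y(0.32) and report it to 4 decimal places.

0.8588

Heun: k1 = f(t_n, y_n); k2 = f(t_n + h, y_n + h·k1); y_{n+1} = y_n + (h/2)·(k1 + k2).
t=0.000000, y=0.600000:
  k1 = f(0.000000, 0.600000) = 0.684000
  k2 = f(0.320000, 0.818880) = 0.933523
  y ← 0.600000 + (0.32/2)·(0.684000 + 0.933523) = 0.858804
y(0.32) ≈ 0.8588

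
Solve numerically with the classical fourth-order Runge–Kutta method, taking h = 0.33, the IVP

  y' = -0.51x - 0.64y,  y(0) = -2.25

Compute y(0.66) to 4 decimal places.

-1.5718

RK4: k1 = f(x_n, y_n); k2 = f(x_n + h/2, y_n + (h/2)·k1); k3 = f(x_n + h/2, y_n + (h/2)·k2); k4 = f(x_n + h, y_n + h·k3); y_{n+1} = y_n + (h/6)·(k1 + 2k2 + 2k3 + k4).
x=0.000000, y=-2.250000:
  k1 = f(0.000000, -2.250000) = 1.440000
  k2 = f(0.165000, -2.012400) = 1.203786
  k3 = f(0.165000, -2.051375) = 1.228730
  k4 = f(0.330000, -1.844519) = 1.012192
  y ← -2.250000 + (0.33/6)·(k1 + 2k2 + 2k3 + k4) = -1.847553
x=0.330000, y=-1.847553:
  k1 = f(0.330000, -1.847553) = 1.014134
  k2 = f(0.495000, -1.680221) = 0.822891
  k3 = f(0.495000, -1.711776) = 0.843086
  k4 = f(0.660000, -1.569334) = 0.667774
  y ← -1.847553 + (0.33/6)·(k1 + 2k2 + 2k3 + k4) = -1.571790
y(0.66) ≈ -1.5718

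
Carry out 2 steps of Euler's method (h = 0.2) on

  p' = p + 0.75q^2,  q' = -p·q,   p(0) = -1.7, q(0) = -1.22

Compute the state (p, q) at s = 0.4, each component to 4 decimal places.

-1.7792, -2.2288

Euler on (p,q): p_{n+1} = p_n + h·p', q_{n+1} = q_n + h·q'.
0.000000: (-1.700000, -1.220000); f=(-0.583700, -2.074000) → (-1.816740, -1.634800)
0.200000: (-1.816740, -1.634800); f=(0.187688, -2.970007) → (-1.779202, -2.228801)
(p(0.4), q(0.4)) ≈ (-1.7792, -2.2288)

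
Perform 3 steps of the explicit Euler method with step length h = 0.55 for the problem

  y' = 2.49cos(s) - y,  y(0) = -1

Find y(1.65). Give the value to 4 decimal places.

1.3328

Euler: y_{n+1} = y_n + h·f(s_n, y_n).
s=0.000000, y=-1.000000: f=3.490000 → y ← -1.000000 + 0.55·3.490000 = 0.919500
s=0.550000, y=0.919500: f=1.203286 → y ← 0.919500 + 0.55·1.203286 = 1.581307
s=1.100000, y=1.581307: f=-0.451853 → y ← 1.581307 + 0.55·(-0.451853) = 1.332788
y(1.65) ≈ 1.3328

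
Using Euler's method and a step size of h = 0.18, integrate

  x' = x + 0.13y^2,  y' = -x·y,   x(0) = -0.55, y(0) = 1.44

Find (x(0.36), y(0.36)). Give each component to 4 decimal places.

Euler on (x,y): x_{n+1} = x_n + h·x', y_{n+1} = y_n + h·y'.
0.000000: (-0.550000, 1.440000); f=(-0.280432, 0.792000) → (-0.600478, 1.582560)
0.180000: (-0.600478, 1.582560); f=(-0.274893, 0.950292) → (-0.649959, 1.753613)
(x(0.36), y(0.36)) ≈ (-0.6500, 1.7536)

-0.6500, 1.7536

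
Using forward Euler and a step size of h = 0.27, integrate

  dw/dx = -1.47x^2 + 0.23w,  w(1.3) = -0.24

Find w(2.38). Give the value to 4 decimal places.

-5.4069

Euler: w_{n+1} = w_n + h·f(x_n, w_n).
x=1.300000, w=-0.240000: f=-2.539500 → w ← -0.240000 + 0.27·(-2.539500) = -0.925665
x=1.570000, w=-0.925665: f=-3.836306 → w ← -0.925665 + 0.27·(-3.836306) = -1.961468
x=1.840000, w=-1.961468: f=-5.427970 → w ← -1.961468 + 0.27·(-5.427970) = -3.427019
x=2.110000, w=-3.427019: f=-7.332801 → w ← -3.427019 + 0.27·(-7.332801) = -5.406876
w(2.38) ≈ -5.4069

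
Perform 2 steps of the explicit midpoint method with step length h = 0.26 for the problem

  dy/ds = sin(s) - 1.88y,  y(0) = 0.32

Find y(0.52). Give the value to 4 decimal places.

Midpoint: k1 = f(s_n, y_n); k2 = f(s_n + h/2, y_n + (h/2)·k1); y_{n+1} = y_n + h·k2.
s=0.000000, y=0.320000:
  k1 = f(0.000000, 0.320000) = -0.601600
  k2 = f(0.130000, 0.241792) = -0.324935
  y ← 0.320000 + 0.26·(-0.324935) = 0.235517
s=0.260000, y=0.235517:
  k1 = f(0.260000, 0.235517) = -0.185691
  k2 = f(0.390000, 0.211377) = -0.017200
  y ← 0.235517 + 0.26·(-0.017200) = 0.231045
y(0.52) ≈ 0.2310

0.2310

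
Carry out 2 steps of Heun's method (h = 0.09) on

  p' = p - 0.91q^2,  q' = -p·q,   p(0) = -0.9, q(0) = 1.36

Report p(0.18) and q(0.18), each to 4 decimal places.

-1.4743, 1.6742

Heun on (p,q): k1 = f(t_n, state_n); k2 = f(t_n + h, state_n + h·k1); state_{n+1} = state_n + (h/2)·(k1 + k2).
0.000000: (-0.900000, 1.360000)
  k1 = (-2.583136, 1.224000)
  predictor → (-1.132482, 1.470160)
  k2 = (-3.099329, 1.664930)
  → (-1.155711, 1.490002)
0.090000: (-1.155711, 1.490002)
  k1 = (-3.176007, 1.722011)
  predictor → (-1.441552, 1.644983)
  k2 = (-3.903983, 2.371328)
  → (-1.474310, 1.674202)
(p(0.18), q(0.18)) ≈ (-1.4743, 1.6742)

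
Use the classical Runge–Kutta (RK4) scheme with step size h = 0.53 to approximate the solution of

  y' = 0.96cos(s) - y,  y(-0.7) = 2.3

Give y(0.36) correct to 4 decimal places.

1.3957

RK4: k1 = f(s_n, y_n); k2 = f(s_n + h/2, y_n + (h/2)·k1); k3 = f(s_n + h/2, y_n + (h/2)·k2); k4 = f(s_n + h, y_n + h·k3); y_{n+1} = y_n + (h/6)·(k1 + 2k2 + 2k3 + k4).
s=-0.700000, y=2.300000:
  k1 = f(-0.700000, 2.300000) = -1.565752
  k2 = f(-0.435000, 1.885076) = -1.014481
  k3 = f(-0.435000, 2.031163) = -1.160567
  k4 = f(-0.170000, 1.684899) = -0.738738
  y ← 2.300000 + (0.53/6)·(k1 + 2k2 + 2k3 + k4) = 1.712178
s=-0.170000, y=1.712178:
  k1 = f(-0.170000, 1.712178) = -0.766017
  k2 = f(0.095000, 1.509184) = -0.553513
  k3 = f(0.095000, 1.565497) = -0.609826
  k4 = f(0.360000, 1.388970) = -0.490509
  y ← 1.712178 + (0.53/6)·(k1 + 2k2 + 2k3 + k4) = 1.395662
y(0.36) ≈ 1.3957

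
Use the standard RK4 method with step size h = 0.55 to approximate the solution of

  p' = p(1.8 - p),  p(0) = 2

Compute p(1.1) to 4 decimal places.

1.8264

RK4: k1 = f(t_n, p_n); k2 = f(t_n + h/2, p_n + (h/2)·k1); k3 = f(t_n + h/2, p_n + (h/2)·k2); k4 = f(t_n + h, p_n + h·k3); p_{n+1} = p_n + (h/6)·(k1 + 2k2 + 2k3 + k4).
t=0.000000, p=2.000000:
  k1 = f(0.000000, 2.000000) = -0.400000
  k2 = f(0.275000, 1.890000) = -0.170100
  k3 = f(0.275000, 1.953222) = -0.299278
  k4 = f(0.550000, 1.835397) = -0.064968
  p ← 2.000000 + (0.55/6)·(k1 + 2k2 + 2k3 + k4) = 1.871325
t=0.550000, p=1.871325:
  k1 = f(0.550000, 1.871325) = -0.133473
  k2 = f(0.825000, 1.834620) = -0.063515
  k3 = f(0.825000, 1.853859) = -0.099846
  k4 = f(1.100000, 1.816410) = -0.029807
  p ← 1.871325 + (0.55/6)·(k1 + 2k2 + 2k3 + k4) = 1.826408
p(1.1) ≈ 1.8264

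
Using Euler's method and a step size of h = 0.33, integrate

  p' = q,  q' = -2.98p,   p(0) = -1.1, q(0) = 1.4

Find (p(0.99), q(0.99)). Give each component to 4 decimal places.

1.2070, 2.9312

Euler on (p,q): p_{n+1} = p_n + h·p', q_{n+1} = q_n + h·q'.
0.000000: (-1.100000, 1.400000); f=(1.400000, 3.278000) → (-0.638000, 2.481740)
0.330000: (-0.638000, 2.481740); f=(2.481740, 1.901240) → (0.180974, 3.109149)
0.660000: (0.180974, 3.109149); f=(3.109149, -0.539303) → (1.206993, 2.931179)
(p(0.99), q(0.99)) ≈ (1.2070, 2.9312)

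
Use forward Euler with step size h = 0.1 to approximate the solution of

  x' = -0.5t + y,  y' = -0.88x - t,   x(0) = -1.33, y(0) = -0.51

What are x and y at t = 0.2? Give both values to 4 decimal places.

Euler on (x,y): x_{n+1} = x_n + h·x', y_{n+1} = y_n + h·y'.
0.000000: (-1.330000, -0.510000); f=(-0.510000, 1.170400) → (-1.381000, -0.392960)
0.100000: (-1.381000, -0.392960); f=(-0.442960, 1.115280) → (-1.425296, -0.281432)
(x(0.2), y(0.2)) ≈ (-1.4253, -0.2814)

-1.4253, -0.2814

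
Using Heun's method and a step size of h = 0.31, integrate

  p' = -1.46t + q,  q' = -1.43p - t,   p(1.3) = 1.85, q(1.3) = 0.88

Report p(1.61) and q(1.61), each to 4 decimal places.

1.2747, -0.3212

Heun on (p,q): k1 = f(t_n, state_n); k2 = f(t_n + h, state_n + h·k1); state_{n+1} = state_n + (h/2)·(k1 + k2).
1.300000: (1.850000, 0.880000)
  k1 = (-1.018000, -3.945500)
  predictor → (1.534420, -0.343105)
  k2 = (-2.693705, -3.804221)
  → (1.274686, -0.321207)
(p(1.61), q(1.61)) ≈ (1.2747, -0.3212)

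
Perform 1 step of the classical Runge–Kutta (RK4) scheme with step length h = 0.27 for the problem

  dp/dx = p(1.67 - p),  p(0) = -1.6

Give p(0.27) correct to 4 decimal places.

-5.3417

RK4: k1 = f(x_n, p_n); k2 = f(x_n + h/2, p_n + (h/2)·k1); k3 = f(x_n + h/2, p_n + (h/2)·k2); k4 = f(x_n + h, p_n + h·k3); p_{n+1} = p_n + (h/6)·(k1 + 2k2 + 2k3 + k4).
x=0.000000, p=-1.600000:
  k1 = f(0.000000, -1.600000) = -5.232000
  k2 = f(0.135000, -2.306320) = -9.170666
  k3 = f(0.135000, -2.838040) = -12.793998
  k4 = f(0.270000, -5.054379) = -33.987564
  p ← -1.600000 + (0.27/6)·(k1 + 2k2 + 2k3 + k4) = -5.341700
p(0.27) ≈ -5.3417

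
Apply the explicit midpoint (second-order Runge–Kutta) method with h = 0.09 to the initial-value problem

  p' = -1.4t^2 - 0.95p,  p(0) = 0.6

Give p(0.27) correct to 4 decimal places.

0.4559

Midpoint: k1 = f(t_n, p_n); k2 = f(t_n + h/2, p_n + (h/2)·k1); p_{n+1} = p_n + h·k2.
t=0.000000, p=0.600000:
  k1 = f(0.000000, 0.600000) = -0.570000
  k2 = f(0.045000, 0.574350) = -0.548467
  p ← 0.600000 + 0.09·(-0.548467) = 0.550638
t=0.090000, p=0.550638:
  k1 = f(0.090000, 0.550638) = -0.534446
  k2 = f(0.135000, 0.526588) = -0.525773
  p ← 0.550638 + 0.09·(-0.525773) = 0.503318
t=0.180000, p=0.503318:
  k1 = f(0.180000, 0.503318) = -0.523512
  k2 = f(0.225000, 0.479760) = -0.526647
  p ← 0.503318 + 0.09·(-0.526647) = 0.455920
p(0.27) ≈ 0.4559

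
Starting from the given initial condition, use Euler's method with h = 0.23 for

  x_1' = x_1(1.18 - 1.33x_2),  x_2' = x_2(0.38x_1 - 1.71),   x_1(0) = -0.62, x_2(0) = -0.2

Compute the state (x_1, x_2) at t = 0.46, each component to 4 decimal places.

Euler on (x_1,x_2): x_1_{n+1} = x_1_n + h·x_1', x_2_{n+1} = x_2_n + h·x_2'.
0.000000: (-0.620000, -0.200000); f=(-0.896520, 0.389120) → (-0.826200, -0.110502)
0.230000: (-0.826200, -0.110502); f=(-1.096341, 0.223652) → (-1.078358, -0.059062)
(x_1(0.46), x_2(0.46)) ≈ (-1.0784, -0.0591)

-1.0784, -0.0591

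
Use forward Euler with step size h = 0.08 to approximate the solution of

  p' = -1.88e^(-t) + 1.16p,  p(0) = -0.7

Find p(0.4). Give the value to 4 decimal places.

Euler: p_{n+1} = p_n + h·f(t_n, p_n).
t=0.000000, p=-0.700000: f=-2.692000 → p ← -0.700000 + 0.08·(-2.692000) = -0.915360
t=0.080000, p=-0.915360: f=-2.797276 → p ← -0.915360 + 0.08·(-2.797276) = -1.139142
t=0.160000, p=-1.139142: f=-2.923435 → p ← -1.139142 + 0.08·(-2.923435) = -1.373017
t=0.240000, p=-1.373017: f=-3.071560 → p ← -1.373017 + 0.08·(-3.071560) = -1.618742
t=0.320000, p=-1.618742: f=-3.242901 → p ← -1.618742 + 0.08·(-3.242901) = -1.878174
p(0.4) ≈ -1.8782

-1.8782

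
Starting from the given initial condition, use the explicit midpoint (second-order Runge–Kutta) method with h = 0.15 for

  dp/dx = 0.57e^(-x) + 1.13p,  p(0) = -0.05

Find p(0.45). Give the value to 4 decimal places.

0.1907

Midpoint: k1 = f(x_n, p_n); k2 = f(x_n + h/2, p_n + (h/2)·k1); p_{n+1} = p_n + h·k2.
x=0.000000, p=-0.050000:
  k1 = f(0.000000, -0.050000) = 0.513500
  k2 = f(0.075000, -0.011488) = 0.515833
  p ← -0.050000 + 0.15·0.515833 = 0.027375
x=0.150000, p=0.027375:
  k1 = f(0.150000, 0.027375) = 0.521537
  k2 = f(0.225000, 0.066490) = 0.530288
  p ← 0.027375 + 0.15·0.530288 = 0.106918
x=0.300000, p=0.106918:
  k1 = f(0.300000, 0.106918) = 0.543084
  k2 = f(0.375000, 0.147649) = 0.558599
  p ← 0.106918 + 0.15·0.558599 = 0.190708
p(0.45) ≈ 0.1907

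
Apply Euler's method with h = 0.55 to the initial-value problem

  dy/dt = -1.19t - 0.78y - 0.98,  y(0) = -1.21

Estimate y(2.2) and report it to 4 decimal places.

Euler: y_{n+1} = y_n + h·f(t_n, y_n).
t=0.000000, y=-1.210000: f=-0.036200 → y ← -1.210000 + 0.55·(-0.036200) = -1.229910
t=0.550000, y=-1.229910: f=-0.675170 → y ← -1.229910 + 0.55·(-0.675170) = -1.601254
t=1.100000, y=-1.601254: f=-1.040022 → y ← -1.601254 + 0.55·(-1.040022) = -2.173266
t=1.650000, y=-2.173266: f=-1.248353 → y ← -2.173266 + 0.55·(-1.248353) = -2.859860
y(2.2) ≈ -2.8599

-2.8599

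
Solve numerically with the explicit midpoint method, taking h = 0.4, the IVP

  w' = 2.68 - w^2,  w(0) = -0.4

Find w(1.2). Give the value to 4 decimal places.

Midpoint: k1 = f(x_n, w_n); k2 = f(x_n + h/2, w_n + (h/2)·k1); w_{n+1} = w_n + h·k2.
x=0.000000, w=-0.400000:
  k1 = f(0.000000, -0.400000) = 2.520000
  k2 = f(0.200000, 0.104000) = 2.669184
  w ← -0.400000 + 0.4·2.669184 = 0.667674
x=0.400000, w=0.667674:
  k1 = f(0.400000, 0.667674) = 2.234212
  k2 = f(0.600000, 1.114516) = 1.437854
  w ← 0.667674 + 0.4·1.437854 = 1.242815
x=0.800000, w=1.242815:
  k1 = f(0.800000, 1.242815) = 1.135410
  k2 = f(1.000000, 1.469897) = 0.519402
  w ← 1.242815 + 0.4·0.519402 = 1.450576
w(1.2) ≈ 1.4506

1.4506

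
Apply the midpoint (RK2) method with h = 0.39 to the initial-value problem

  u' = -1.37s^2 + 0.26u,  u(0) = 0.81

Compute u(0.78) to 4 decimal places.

0.7823

Midpoint: k1 = f(s_n, u_n); k2 = f(s_n + h/2, u_n + (h/2)·k1); u_{n+1} = u_n + h·k2.
s=0.000000, u=0.810000:
  k1 = f(0.000000, 0.810000) = 0.210600
  k2 = f(0.195000, 0.851067) = 0.169183
  u ← 0.810000 + 0.39·0.169183 = 0.875981
s=0.390000, u=0.875981:
  k1 = f(0.390000, 0.875981) = 0.019378
  k2 = f(0.585000, 0.879760) = -0.240111
  u ← 0.875981 + 0.39·(-0.240111) = 0.782338
u(0.78) ≈ 0.7823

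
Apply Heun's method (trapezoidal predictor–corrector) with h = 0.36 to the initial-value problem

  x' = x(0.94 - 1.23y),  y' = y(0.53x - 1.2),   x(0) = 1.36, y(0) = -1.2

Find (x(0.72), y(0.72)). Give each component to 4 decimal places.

6.5980, -1.5744

Heun on (x,y): k1 = f(t_n, state_n); k2 = f(t_n + h, state_n + h·k1); state_{n+1} = state_n + (h/2)·(k1 + k2).
0.000000: (1.360000, -1.200000)
  k1 = (3.285760, 0.575040)
  predictor → (2.542874, -0.992986)
  k2 = (5.496097, -0.146687)
  → (2.940734, -1.122896)
0.360000: (2.940734, -1.122896)
  k1 = (6.825922, -0.402658)
  predictor → (5.398066, -1.267853)
  k2 = (13.492249, -2.105873)
  → (6.598005, -1.574432)
(x(0.72), y(0.72)) ≈ (6.5980, -1.5744)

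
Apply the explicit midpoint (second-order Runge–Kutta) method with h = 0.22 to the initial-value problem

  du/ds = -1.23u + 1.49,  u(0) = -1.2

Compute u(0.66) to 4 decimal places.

0.1275

Midpoint: k1 = f(s_n, u_n); k2 = f(s_n + h/2, u_n + (h/2)·k1); u_{n+1} = u_n + h·k2.
s=0.000000, u=-1.200000:
  k1 = f(0.000000, -1.200000) = 2.966000
  k2 = f(0.110000, -0.873740) = 2.564700
  u ← -1.200000 + 0.22·2.564700 = -0.635766
s=0.220000, u=-0.635766:
  k1 = f(0.220000, -0.635766) = 2.271992
  k2 = f(0.330000, -0.385847) = 1.964592
  u ← -0.635766 + 0.22·1.964592 = -0.203556
s=0.440000, u=-0.203556:
  k1 = f(0.440000, -0.203556) = 1.740374
  k2 = f(0.550000, -0.012115) = 1.504901
  u ← -0.203556 + 0.22·1.504901 = 0.127522
u(0.66) ≈ 0.1275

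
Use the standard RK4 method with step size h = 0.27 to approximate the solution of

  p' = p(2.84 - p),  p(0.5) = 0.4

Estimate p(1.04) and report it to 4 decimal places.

RK4: k1 = f(t_n, p_n); k2 = f(t_n + h/2, p_n + (h/2)·k1); k3 = f(t_n + h/2, p_n + (h/2)·k2); k4 = f(t_n + h, p_n + h·k3); p_{n+1} = p_n + (h/6)·(k1 + 2k2 + 2k3 + k4).
t=0.500000, p=0.400000:
  k1 = f(0.500000, 0.400000) = 0.976000
  k2 = f(0.635000, 0.531760) = 1.227430
  k3 = f(0.635000, 0.565703) = 1.286577
  k4 = f(0.770000, 0.747376) = 1.563977
  p ← 0.400000 + (0.27/6)·(k1 + 2k2 + 2k3 + k4) = 0.740560
t=0.770000, p=0.740560:
  k1 = f(0.770000, 0.740560) = 1.554761
  k2 = f(0.905000, 0.950452) = 1.795925
  k3 = f(0.905000, 0.983009) = 1.825439
  k4 = f(1.040000, 1.233428) = 1.981591
  p ← 0.740560 + (0.27/6)·(k1 + 2k2 + 2k3 + k4) = 1.225618
p(1.04) ≈ 1.2256

1.2256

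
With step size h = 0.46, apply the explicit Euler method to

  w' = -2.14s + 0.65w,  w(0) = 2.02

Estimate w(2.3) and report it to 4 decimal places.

Euler: w_{n+1} = w_n + h·f(s_n, w_n).
s=0.000000, w=2.020000: f=1.313000 → w ← 2.020000 + 0.46·1.313000 = 2.623980
s=0.460000, w=2.623980: f=0.721187 → w ← 2.623980 + 0.46·0.721187 = 2.955726
s=0.920000, w=2.955726: f=-0.047578 → w ← 2.955726 + 0.46·(-0.047578) = 2.933840
s=1.380000, w=2.933840: f=-1.046204 → w ← 2.933840 + 0.46·(-1.046204) = 2.452586
s=1.840000, w=2.452586: f=-2.343419 → w ← 2.452586 + 0.46·(-2.343419) = 1.374614
w(2.3) ≈ 1.3746

1.3746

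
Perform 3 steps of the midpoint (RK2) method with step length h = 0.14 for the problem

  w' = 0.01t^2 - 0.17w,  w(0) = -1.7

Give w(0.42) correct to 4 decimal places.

Midpoint: k1 = f(t_n, w_n); k2 = f(t_n + h/2, w_n + (h/2)·k1); w_{n+1} = w_n + h·k2.
t=0.000000, w=-1.700000:
  k1 = f(0.000000, -1.700000) = 0.289000
  k2 = f(0.070000, -1.679770) = 0.285610
  w ← -1.700000 + 0.14·0.285610 = -1.660015
t=0.140000, w=-1.660015:
  k1 = f(0.140000, -1.660015) = 0.282398
  k2 = f(0.210000, -1.640247) = 0.279283
  w ← -1.660015 + 0.14·0.279283 = -1.620915
t=0.280000, w=-1.620915:
  k1 = f(0.280000, -1.620915) = 0.276340
  k2 = f(0.350000, -1.601571) = 0.273492
  w ← -1.620915 + 0.14·0.273492 = -1.582626
w(0.42) ≈ -1.5826

-1.5826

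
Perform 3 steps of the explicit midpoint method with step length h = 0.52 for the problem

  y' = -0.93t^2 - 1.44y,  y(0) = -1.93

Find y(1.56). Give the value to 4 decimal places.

Midpoint: k1 = f(t_n, y_n); k2 = f(t_n + h/2, y_n + (h/2)·k1); y_{n+1} = y_n + h·k2.
t=0.000000, y=-1.930000:
  k1 = f(0.000000, -1.930000) = 2.779200
  k2 = f(0.260000, -1.207408) = 1.675800
  y ← -1.930000 + 0.52·1.675800 = -1.058584
t=0.520000, y=-1.058584:
  k1 = f(0.520000, -1.058584) = 1.272889
  k2 = f(0.780000, -0.727633) = 0.481980
  y ← -1.058584 + 0.52·0.481980 = -0.807955
t=1.040000, y=-0.807955:
  k1 = f(1.040000, -0.807955) = 0.157567
  k2 = f(1.300000, -0.766987) = -0.467238
  y ← -0.807955 + 0.52·(-0.467238) = -1.050919
y(1.56) ≈ -1.0509

-1.0509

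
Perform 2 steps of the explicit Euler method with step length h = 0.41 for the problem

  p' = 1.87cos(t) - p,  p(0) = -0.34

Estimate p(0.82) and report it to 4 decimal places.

Euler: p_{n+1} = p_n + h·f(t_n, p_n).
t=0.000000, p=-0.340000: f=2.210000 → p ← -0.340000 + 0.41·2.210000 = 0.566100
t=0.410000, p=0.566100: f=1.148916 → p ← 0.566100 + 0.41·1.148916 = 1.037156
p(0.82) ≈ 1.0372

1.0372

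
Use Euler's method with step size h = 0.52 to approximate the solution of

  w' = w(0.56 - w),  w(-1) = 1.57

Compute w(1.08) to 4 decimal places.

Euler: w_{n+1} = w_n + h·f(x_n, w_n).
x=-1.000000, w=1.570000: f=-1.585700 → w ← 1.570000 + 0.52·(-1.585700) = 0.745436
x=-0.480000, w=0.745436: f=-0.138231 → w ← 0.745436 + 0.52·(-0.138231) = 0.673556
x=0.040000, w=0.673556: f=-0.076486 → w ← 0.673556 + 0.52·(-0.076486) = 0.633783
x=0.560000, w=0.633783: f=-0.046763 → w ← 0.633783 + 0.52·(-0.046763) = 0.609467
w(1.08) ≈ 0.6095

0.6095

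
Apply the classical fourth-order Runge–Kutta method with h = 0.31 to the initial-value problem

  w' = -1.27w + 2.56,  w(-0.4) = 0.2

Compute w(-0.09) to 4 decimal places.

0.7908

RK4: k1 = f(t_n, w_n); k2 = f(t_n + h/2, w_n + (h/2)·k1); k3 = f(t_n + h/2, w_n + (h/2)·k2); k4 = f(t_n + h, w_n + h·k3); w_{n+1} = w_n + (h/6)·(k1 + 2k2 + 2k3 + k4).
t=-0.400000, w=0.200000:
  k1 = f(-0.400000, 0.200000) = 2.306000
  k2 = f(-0.245000, 0.557430) = 1.852064
  k3 = f(-0.245000, 0.487070) = 1.941421
  k4 = f(-0.090000, 0.801841) = 1.541662
  w ← 0.200000 + (0.31/6)·(k1 + 2k2 + 2k3 + k4) = 0.790789
w(-0.09) ≈ 0.7908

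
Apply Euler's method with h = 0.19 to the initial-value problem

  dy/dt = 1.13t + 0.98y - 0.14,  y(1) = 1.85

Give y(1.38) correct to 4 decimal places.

3.0551

Euler: y_{n+1} = y_n + h·f(t_n, y_n).
t=1.000000, y=1.850000: f=2.803000 → y ← 1.850000 + 0.19·2.803000 = 2.382570
t=1.190000, y=2.382570: f=3.539619 → y ← 2.382570 + 0.19·3.539619 = 3.055098
y(1.38) ≈ 3.0551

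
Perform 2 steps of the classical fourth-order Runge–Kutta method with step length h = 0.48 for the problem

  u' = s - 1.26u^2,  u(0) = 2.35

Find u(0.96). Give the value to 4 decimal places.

0.7605

RK4: k1 = f(s_n, u_n); k2 = f(s_n + h/2, u_n + (h/2)·k1); k3 = f(s_n + h/2, u_n + (h/2)·k2); k4 = f(s_n + h, u_n + h·k3); u_{n+1} = u_n + (h/6)·(k1 + 2k2 + 2k3 + k4).
s=0.000000, u=2.350000:
  k1 = f(0.000000, 2.350000) = -6.958350
  k2 = f(0.240000, 0.679996) = -0.342617
  k3 = f(0.240000, 2.267772) = -6.239915
  k4 = f(0.480000, -0.645159) = -0.044450
  u ← 2.350000 + (0.48/6)·(k1 + 2k2 + 2k3 + k4) = 0.736571
s=0.480000, u=0.736571:
  k1 = f(0.480000, 0.736571) = -0.203596
  k2 = f(0.720000, 0.687708) = 0.124093
  k3 = f(0.720000, 0.766353) = -0.019995
  k4 = f(0.960000, 0.726974) = 0.294102
  u ← 0.736571 + (0.48/6)·(k1 + 2k2 + 2k3 + k4) = 0.760467
u(0.96) ≈ 0.7605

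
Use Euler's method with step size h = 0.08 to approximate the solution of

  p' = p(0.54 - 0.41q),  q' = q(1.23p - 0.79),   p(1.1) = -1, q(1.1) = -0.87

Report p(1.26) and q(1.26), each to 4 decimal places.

Euler on (p,q): p_{n+1} = p_n + h·p', q_{n+1} = q_n + h·q'.
1.100000: (-1.000000, -0.870000); f=(-0.896700, 1.757400) → (-1.071736, -0.729408)
1.180000: (-1.071736, -0.729408); f=(-0.899248, 1.537764) → (-1.143676, -0.606387)
(p(1.26), q(1.26)) ≈ (-1.1437, -0.6064)

-1.1437, -0.6064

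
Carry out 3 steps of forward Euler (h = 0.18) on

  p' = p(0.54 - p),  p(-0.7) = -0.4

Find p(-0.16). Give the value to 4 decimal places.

-0.6612

Euler: p_{n+1} = p_n + h·f(t_n, p_n).
t=-0.700000, p=-0.400000: f=-0.376000 → p ← -0.400000 + 0.18·(-0.376000) = -0.467680
t=-0.520000, p=-0.467680: f=-0.471272 → p ← -0.467680 + 0.18·(-0.471272) = -0.552509
t=-0.340000, p=-0.552509: f=-0.603621 → p ← -0.552509 + 0.18·(-0.603621) = -0.661161
p(-0.16) ≈ -0.6612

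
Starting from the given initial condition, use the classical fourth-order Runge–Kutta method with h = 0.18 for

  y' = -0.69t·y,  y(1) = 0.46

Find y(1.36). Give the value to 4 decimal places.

RK4: k1 = f(t_n, y_n); k2 = f(t_n + h/2, y_n + (h/2)·k1); k3 = f(t_n + h/2, y_n + (h/2)·k2); k4 = f(t_n + h, y_n + h·k3); y_{n+1} = y_n + (h/6)·(k1 + 2k2 + 2k3 + k4).
t=1.000000, y=0.460000:
  k1 = f(1.000000, 0.460000) = -0.317400
  k2 = f(1.090000, 0.431434) = -0.324482
  k3 = f(1.090000, 0.430797) = -0.324002
  k4 = f(1.180000, 0.401680) = -0.327048
  y ← 0.460000 + (0.18/6)·(k1 + 2k2 + 2k3 + k4) = 0.401758
t=1.180000, y=0.401758:
  k1 = f(1.180000, 0.401758) = -0.327111
  k2 = f(1.270000, 0.372318) = -0.326262
  k3 = f(1.270000, 0.372394) = -0.326329
  k4 = f(1.360000, 0.343018) = -0.321888
  y ← 0.401758 + (0.18/6)·(k1 + 2k2 + 2k3 + k4) = 0.343132
y(1.36) ≈ 0.3431

0.3431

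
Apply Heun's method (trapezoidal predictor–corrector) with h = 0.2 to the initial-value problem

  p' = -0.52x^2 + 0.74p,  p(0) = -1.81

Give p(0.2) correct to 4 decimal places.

Heun: k1 = f(x_n, p_n); k2 = f(x_n + h, p_n + h·k1); p_{n+1} = p_n + (h/2)·(k1 + k2).
x=0.000000, p=-1.810000:
  k1 = f(0.000000, -1.810000) = -1.339400
  k2 = f(0.200000, -2.077880) = -1.558431
  p ← -1.810000 + (0.2/2)·(-1.339400 + (-1.558431)) = -2.099783
p(0.2) ≈ -2.0998

-2.0998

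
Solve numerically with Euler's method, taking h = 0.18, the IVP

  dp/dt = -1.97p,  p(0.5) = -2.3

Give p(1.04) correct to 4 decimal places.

Euler: p_{n+1} = p_n + h·f(t_n, p_n).
t=0.500000, p=-2.300000: f=4.531000 → p ← -2.300000 + 0.18·4.531000 = -1.484420
t=0.680000, p=-1.484420: f=2.924307 → p ← -1.484420 + 0.18·2.924307 = -0.958045
t=0.860000, p=-0.958045: f=1.887348 → p ← -0.958045 + 0.18·1.887348 = -0.618322
p(1.04) ≈ -0.6183

-0.6183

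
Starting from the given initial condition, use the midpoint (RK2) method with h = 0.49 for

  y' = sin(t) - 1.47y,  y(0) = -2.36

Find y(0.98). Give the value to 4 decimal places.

-0.3763

Midpoint: k1 = f(t_n, y_n); k2 = f(t_n + h/2, y_n + (h/2)·k1); y_{n+1} = y_n + h·k2.
t=0.000000, y=-2.360000:
  k1 = f(0.000000, -2.360000) = 3.469200
  k2 = f(0.245000, -1.510046) = 2.462324
  y ← -2.360000 + 0.49·2.462324 = -1.153461
t=0.490000, y=-1.153461:
  k1 = f(0.490000, -1.153461) = 2.166214
  k2 = f(0.735000, -0.622739) = 1.586013
  y ← -1.153461 + 0.49·1.586013 = -0.376315
y(0.98) ≈ -0.3763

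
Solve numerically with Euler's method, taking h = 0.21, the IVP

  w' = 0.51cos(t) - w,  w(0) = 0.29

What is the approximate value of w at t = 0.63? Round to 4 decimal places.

0.3904

Euler: w_{n+1} = w_n + h·f(t_n, w_n).
t=0.000000, w=0.290000: f=0.220000 → w ← 0.290000 + 0.21·0.220000 = 0.336200
t=0.210000, w=0.336200: f=0.162596 → w ← 0.336200 + 0.21·0.162596 = 0.370345
t=0.420000, w=0.370345: f=0.095330 → w ← 0.370345 + 0.21·0.095330 = 0.390364
w(0.63) ≈ 0.3904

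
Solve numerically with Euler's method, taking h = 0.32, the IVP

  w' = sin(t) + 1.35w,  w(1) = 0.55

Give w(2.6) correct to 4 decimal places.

Euler: w_{n+1} = w_n + h·f(t_n, w_n).
t=1.000000, w=0.550000: f=1.583971 → w ← 0.550000 + 0.32·1.583971 = 1.056871
t=1.320000, w=1.056871: f=2.395491 → w ← 1.056871 + 0.32·2.395491 = 1.823428
t=1.640000, w=1.823428: f=3.459234 → w ← 1.823428 + 0.32·3.459234 = 2.930383
t=1.960000, w=2.930383: f=4.881228 → w ← 2.930383 + 0.32·4.881228 = 4.492375
t=2.280000, w=4.492375: f=6.823588 → w ← 4.492375 + 0.32·6.823588 = 6.675923
w(2.6) ≈ 6.6759

6.6759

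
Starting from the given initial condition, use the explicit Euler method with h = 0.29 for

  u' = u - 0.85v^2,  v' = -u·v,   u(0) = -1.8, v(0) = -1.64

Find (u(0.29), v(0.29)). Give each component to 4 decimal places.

Euler on (u,v): u_{n+1} = u_n + h·u', v_{n+1} = v_n + h·v'.
0.000000: (-1.800000, -1.640000); f=(-4.086160, -2.952000) → (-2.984986, -2.496080)
(u(0.29), v(0.29)) ≈ (-2.9850, -2.4961)

-2.9850, -2.4961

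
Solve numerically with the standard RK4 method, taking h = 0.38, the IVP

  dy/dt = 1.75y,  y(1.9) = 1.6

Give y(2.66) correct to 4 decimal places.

RK4: k1 = f(t_n, y_n); k2 = f(t_n + h/2, y_n + (h/2)·k1); k3 = f(t_n + h/2, y_n + (h/2)·k2); k4 = f(t_n + h, y_n + h·k3); y_{n+1} = y_n + (h/6)·(k1 + 2k2 + 2k3 + k4).
t=1.900000, y=1.600000:
  k1 = f(1.900000, 1.600000) = 2.800000
  k2 = f(2.090000, 2.132000) = 3.731000
  k3 = f(2.090000, 2.308890) = 4.040558
  k4 = f(2.280000, 3.135412) = 5.486971
  y ← 1.600000 + (0.38/6)·(k1 + 2k2 + 2k3 + k4) = 3.109239
t=2.280000, y=3.109239:
  k1 = f(2.280000, 3.109239) = 5.441168
  k2 = f(2.470000, 4.143061) = 7.250356
  k3 = f(2.470000, 4.486806) = 7.851911
  k4 = f(2.660000, 6.092965) = 10.662689
  y ← 3.109239 + (0.38/6)·(k1 + 2k2 + 2k3 + k4) = 6.042104
y(2.66) ≈ 6.0421

6.0421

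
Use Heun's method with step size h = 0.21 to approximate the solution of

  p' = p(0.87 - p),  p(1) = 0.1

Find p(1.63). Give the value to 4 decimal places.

Heun: k1 = f(t_n, p_n); k2 = f(t_n + h, p_n + h·k1); p_{n+1} = p_n + (h/2)·(k1 + k2).
t=1.000000, p=0.100000:
  k1 = f(1.000000, 0.100000) = 0.077000
  k2 = f(1.210000, 0.116170) = 0.087572
  p ← 0.100000 + (0.21/2)·(0.077000 + 0.087572) = 0.117280
t=1.210000, p=0.117280:
  k1 = f(1.210000, 0.117280) = 0.088279
  k2 = f(1.420000, 0.135819) = 0.099716
  p ← 0.117280 + (0.21/2)·(0.088279 + 0.099716) = 0.137020
t=1.420000, p=0.137020:
  k1 = f(1.420000, 0.137020) = 0.100433
  k2 = f(1.630000, 0.158110) = 0.112557
  p ← 0.137020 + (0.21/2)·(0.100433 + 0.112557) = 0.159383
p(1.63) ≈ 0.1594

0.1594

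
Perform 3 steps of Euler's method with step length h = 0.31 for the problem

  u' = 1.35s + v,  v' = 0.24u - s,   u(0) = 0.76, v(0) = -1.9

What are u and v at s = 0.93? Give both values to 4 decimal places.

-0.6086, -2.1392

Euler on (u,v): u_{n+1} = u_n + h·u', v_{n+1} = v_n + h·v'.
0.000000: (0.760000, -1.900000); f=(-1.900000, 0.182400) → (0.171000, -1.843456)
0.310000: (0.171000, -1.843456); f=(-1.424956, -0.268960) → (-0.270736, -1.926834)
0.620000: (-0.270736, -1.926834); f=(-1.089834, -0.684977) → (-0.608585, -2.139176)
(u(0.93), v(0.93)) ≈ (-0.6086, -2.1392)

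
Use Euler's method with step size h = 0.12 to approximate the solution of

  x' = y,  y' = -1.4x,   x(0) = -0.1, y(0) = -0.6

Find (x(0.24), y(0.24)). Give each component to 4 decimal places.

-0.2420, -0.5543

Euler on (x,y): x_{n+1} = x_n + h·x', y_{n+1} = y_n + h·y'.
0.000000: (-0.100000, -0.600000); f=(-0.600000, 0.140000) → (-0.172000, -0.583200)
0.120000: (-0.172000, -0.583200); f=(-0.583200, 0.240800) → (-0.241984, -0.554304)
(x(0.24), y(0.24)) ≈ (-0.2420, -0.5543)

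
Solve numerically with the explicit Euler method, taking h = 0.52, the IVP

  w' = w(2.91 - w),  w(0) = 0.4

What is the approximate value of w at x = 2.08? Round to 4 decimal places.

2.9229

Euler: w_{n+1} = w_n + h·f(x_n, w_n).
x=0.000000, w=0.400000: f=1.004000 → w ← 0.400000 + 0.52·1.004000 = 0.922080
x=0.520000, w=0.922080: f=1.833021 → w ← 0.922080 + 0.52·1.833021 = 1.875251
x=1.040000, w=1.875251: f=1.940414 → w ← 1.875251 + 0.52·1.940414 = 2.884266
x=1.560000, w=2.884266: f=0.074223 → w ← 2.884266 + 0.52·0.074223 = 2.922862
w(2.08) ≈ 2.9229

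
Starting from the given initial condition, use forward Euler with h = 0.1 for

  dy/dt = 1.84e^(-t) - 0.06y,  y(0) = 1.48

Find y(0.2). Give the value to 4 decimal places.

Euler: y_{n+1} = y_n + h·f(t_n, y_n).
t=0.000000, y=1.480000: f=1.751200 → y ← 1.480000 + 0.1·1.751200 = 1.655120
t=0.100000, y=1.655120: f=1.565594 → y ← 1.655120 + 0.1·1.565594 = 1.811679
y(0.2) ≈ 1.8117

1.8117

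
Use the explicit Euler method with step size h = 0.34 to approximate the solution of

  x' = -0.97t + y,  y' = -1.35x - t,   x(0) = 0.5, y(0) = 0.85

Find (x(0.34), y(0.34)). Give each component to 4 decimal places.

0.7890, 0.6205

Euler on (x,y): x_{n+1} = x_n + h·x', y_{n+1} = y_n + h·y'.
0.000000: (0.500000, 0.850000); f=(0.850000, -0.675000) → (0.789000, 0.620500)
(x(0.34), y(0.34)) ≈ (0.7890, 0.6205)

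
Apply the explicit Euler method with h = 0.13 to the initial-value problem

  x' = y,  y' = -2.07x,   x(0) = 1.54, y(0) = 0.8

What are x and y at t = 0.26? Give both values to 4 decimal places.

1.6941, -0.0568

Euler on (x,y): x_{n+1} = x_n + h·x', y_{n+1} = y_n + h·y'.
0.000000: (1.540000, 0.800000); f=(0.800000, -3.187800) → (1.644000, 0.385586)
0.130000: (1.644000, 0.385586); f=(0.385586, -3.403080) → (1.694126, -0.056814)
(x(0.26), y(0.26)) ≈ (1.6941, -0.0568)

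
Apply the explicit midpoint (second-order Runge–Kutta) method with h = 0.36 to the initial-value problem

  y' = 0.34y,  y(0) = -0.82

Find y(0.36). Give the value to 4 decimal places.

-0.9265

Midpoint: k1 = f(t_n, y_n); k2 = f(t_n + h/2, y_n + (h/2)·k1); y_{n+1} = y_n + h·k2.
t=0.000000, y=-0.820000:
  k1 = f(0.000000, -0.820000) = -0.278800
  k2 = f(0.180000, -0.870184) = -0.295863
  y ← -0.820000 + 0.36·(-0.295863) = -0.926511
y(0.36) ≈ -0.9265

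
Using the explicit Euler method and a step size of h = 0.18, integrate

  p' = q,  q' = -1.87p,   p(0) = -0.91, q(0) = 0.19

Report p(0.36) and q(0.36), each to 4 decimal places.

-0.7865, 0.7911

Euler on (p,q): p_{n+1} = p_n + h·p', q_{n+1} = q_n + h·q'.
0.000000: (-0.910000, 0.190000); f=(0.190000, 1.701700) → (-0.875800, 0.496306)
0.180000: (-0.875800, 0.496306); f=(0.496306, 1.637746) → (-0.786465, 0.791100)
(p(0.36), q(0.36)) ≈ (-0.7865, 0.7911)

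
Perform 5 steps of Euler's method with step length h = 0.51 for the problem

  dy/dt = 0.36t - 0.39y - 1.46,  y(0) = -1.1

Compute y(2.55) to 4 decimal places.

-2.1035

Euler: y_{n+1} = y_n + h·f(t_n, y_n).
t=0.000000, y=-1.100000: f=-1.031000 → y ← -1.100000 + 0.51·(-1.031000) = -1.625810
t=0.510000, y=-1.625810: f=-0.642334 → y ← -1.625810 + 0.51·(-0.642334) = -1.953400
t=1.020000, y=-1.953400: f=-0.330974 → y ← -1.953400 + 0.51·(-0.330974) = -2.122197
t=1.530000, y=-2.122197: f=-0.081543 → y ← -2.122197 + 0.51·(-0.081543) = -2.163784
t=2.040000, y=-2.163784: f=0.118276 → y ← -2.163784 + 0.51·0.118276 = -2.103463
y(2.55) ≈ -2.1035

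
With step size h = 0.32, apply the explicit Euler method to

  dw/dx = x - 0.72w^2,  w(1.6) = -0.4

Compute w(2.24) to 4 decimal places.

0.6882

Euler: w_{n+1} = w_n + h·f(x_n, w_n).
x=1.600000, w=-0.400000: f=1.484800 → w ← -0.400000 + 0.32·1.484800 = 0.075136
x=1.920000, w=0.075136: f=1.915935 → w ← 0.075136 + 0.32·1.915935 = 0.688235
w(2.24) ≈ 0.6882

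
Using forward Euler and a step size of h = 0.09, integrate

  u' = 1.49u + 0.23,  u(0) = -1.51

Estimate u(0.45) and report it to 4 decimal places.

-2.6977

Euler: u_{n+1} = u_n + h·f(t_n, u_n).
t=0.000000, u=-1.510000: f=-2.019900 → u ← -1.510000 + 0.09·(-2.019900) = -1.691791
t=0.090000, u=-1.691791: f=-2.290769 → u ← -1.691791 + 0.09·(-2.290769) = -1.897960
t=0.180000, u=-1.897960: f=-2.597961 → u ← -1.897960 + 0.09·(-2.597961) = -2.131777
t=0.270000, u=-2.131777: f=-2.946347 → u ← -2.131777 + 0.09·(-2.946347) = -2.396948
t=0.360000, u=-2.396948: f=-3.341452 → u ← -2.396948 + 0.09·(-3.341452) = -2.697679
u(0.45) ≈ -2.6977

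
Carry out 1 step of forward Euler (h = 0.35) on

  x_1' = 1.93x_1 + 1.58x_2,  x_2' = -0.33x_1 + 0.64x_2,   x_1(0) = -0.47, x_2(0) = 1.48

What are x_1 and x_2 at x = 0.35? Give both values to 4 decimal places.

Euler on (x_1,x_2): x_1_{n+1} = x_1_n + h·x_1', x_2_{n+1} = x_2_n + h·x_2'.
0.000000: (-0.470000, 1.480000); f=(1.431300, 1.102300) → (0.030955, 1.865805)
(x_1(0.35), x_2(0.35)) ≈ (0.0310, 1.8658)

0.0310, 1.8658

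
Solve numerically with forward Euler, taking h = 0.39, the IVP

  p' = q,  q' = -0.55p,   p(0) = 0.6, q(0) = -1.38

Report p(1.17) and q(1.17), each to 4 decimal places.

-1.1202, -1.4090

Euler on (p,q): p_{n+1} = p_n + h·p', q_{n+1} = q_n + h·q'.
0.000000: (0.600000, -1.380000); f=(-1.380000, -0.330000) → (0.061800, -1.508700)
0.390000: (0.061800, -1.508700); f=(-1.508700, -0.033990) → (-0.526593, -1.521956)
0.780000: (-0.526593, -1.521956); f=(-1.521956, 0.289626) → (-1.120156, -1.409002)
(p(1.17), q(1.17)) ≈ (-1.1202, -1.4090)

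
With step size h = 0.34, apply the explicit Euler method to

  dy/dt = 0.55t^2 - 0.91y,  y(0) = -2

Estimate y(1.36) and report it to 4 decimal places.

Euler: y_{n+1} = y_n + h·f(t_n, y_n).
t=0.000000, y=-2.000000: f=1.820000 → y ← -2.000000 + 0.34·1.820000 = -1.381200
t=0.340000, y=-1.381200: f=1.320472 → y ← -1.381200 + 0.34·1.320472 = -0.932240
t=0.680000, y=-0.932240: f=1.102658 → y ← -0.932240 + 0.34·1.102658 = -0.557336
t=1.020000, y=-0.557336: f=1.079396 → y ← -0.557336 + 0.34·1.079396 = -0.190341
y(1.36) ≈ -0.1903

-0.1903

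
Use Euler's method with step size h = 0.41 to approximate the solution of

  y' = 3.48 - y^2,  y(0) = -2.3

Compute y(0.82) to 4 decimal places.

-5.4096

Euler: y_{n+1} = y_n + h·f(t_n, y_n).
t=0.000000, y=-2.300000: f=-1.810000 → y ← -2.300000 + 0.41·(-1.810000) = -3.042100
t=0.410000, y=-3.042100: f=-5.774372 → y ← -3.042100 + 0.41·(-5.774372) = -5.409593
y(0.82) ≈ -5.4096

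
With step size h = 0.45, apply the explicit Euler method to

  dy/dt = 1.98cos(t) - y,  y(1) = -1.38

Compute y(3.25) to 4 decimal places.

-1.2786

Euler: y_{n+1} = y_n + h·f(t_n, y_n).
t=1.000000, y=-1.380000: f=2.449799 → y ← -1.380000 + 0.45·2.449799 = -0.277591
t=1.450000, y=-0.277591: f=0.516186 → y ← -0.277591 + 0.45·0.516186 = -0.045307
t=1.900000, y=-0.045307: f=-0.594806 → y ← -0.045307 + 0.45·(-0.594806) = -0.312970
t=2.350000, y=-0.312970: f=-1.078402 → y ← -0.312970 + 0.45·(-1.078402) = -0.798251
t=2.800000, y=-0.798251: f=-1.067349 → y ← -0.798251 + 0.45·(-1.067349) = -1.278558
y(3.25) ≈ -1.2786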